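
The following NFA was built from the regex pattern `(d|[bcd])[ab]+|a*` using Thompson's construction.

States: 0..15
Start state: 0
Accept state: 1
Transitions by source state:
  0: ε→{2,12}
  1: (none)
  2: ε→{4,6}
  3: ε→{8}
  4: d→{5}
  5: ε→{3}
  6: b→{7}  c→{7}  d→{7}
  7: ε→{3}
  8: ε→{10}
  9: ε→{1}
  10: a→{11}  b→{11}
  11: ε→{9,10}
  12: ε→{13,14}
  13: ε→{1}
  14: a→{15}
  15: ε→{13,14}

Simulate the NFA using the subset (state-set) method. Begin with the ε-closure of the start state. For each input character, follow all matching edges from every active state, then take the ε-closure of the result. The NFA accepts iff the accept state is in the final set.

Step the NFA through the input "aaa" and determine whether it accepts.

Answer: ACCEPT

Trace:
start: ε-closure({0}) = {0,1,2,4,6,12,13,14}
'a' @ 1: {1,13,14,15}  ✓accept
'a' @ 2: {1,13,14,15}  ✓accept
'a' @ 3: {1,13,14,15}  ✓accept
after full input: {1,13,14,15}  (accept=1 in)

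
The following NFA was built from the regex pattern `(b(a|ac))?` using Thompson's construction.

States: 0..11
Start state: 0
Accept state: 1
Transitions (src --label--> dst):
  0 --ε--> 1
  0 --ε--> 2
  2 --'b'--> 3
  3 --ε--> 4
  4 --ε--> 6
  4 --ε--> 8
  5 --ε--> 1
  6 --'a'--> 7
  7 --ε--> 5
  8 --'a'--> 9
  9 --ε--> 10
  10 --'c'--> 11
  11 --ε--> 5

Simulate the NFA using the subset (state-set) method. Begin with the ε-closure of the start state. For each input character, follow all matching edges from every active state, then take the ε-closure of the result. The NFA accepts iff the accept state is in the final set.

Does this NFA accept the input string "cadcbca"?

start: ε-closure({0}) = {0,1,2}
'c' @ 1: {}  — state set empty
rest 'adcbca' ignored (set empty)
after full input: {}  (accept=1 not in)

Answer: REJECT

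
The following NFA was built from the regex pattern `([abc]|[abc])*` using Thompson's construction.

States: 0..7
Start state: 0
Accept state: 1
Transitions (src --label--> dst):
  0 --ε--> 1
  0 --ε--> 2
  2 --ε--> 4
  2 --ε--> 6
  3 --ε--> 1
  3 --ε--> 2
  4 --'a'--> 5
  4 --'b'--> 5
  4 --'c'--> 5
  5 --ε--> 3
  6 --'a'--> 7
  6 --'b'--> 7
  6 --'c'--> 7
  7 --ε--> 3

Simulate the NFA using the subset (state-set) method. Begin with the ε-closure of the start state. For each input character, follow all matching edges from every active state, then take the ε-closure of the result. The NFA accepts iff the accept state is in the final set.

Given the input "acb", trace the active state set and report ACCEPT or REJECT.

Answer: ACCEPT

Trace:
start: ε-closure({0}) = {0,1,2,4,6}
'a' @ 1: {1,2,3,4,5,6,7}  (accept∈set)
'c' @ 2: {1,2,3,4,5,6,7}  (accept∈set)
'b' @ 3: {1,2,3,4,5,6,7}  (accept∈set)
end set {1,2,3,4,5,6,7} — state 1 in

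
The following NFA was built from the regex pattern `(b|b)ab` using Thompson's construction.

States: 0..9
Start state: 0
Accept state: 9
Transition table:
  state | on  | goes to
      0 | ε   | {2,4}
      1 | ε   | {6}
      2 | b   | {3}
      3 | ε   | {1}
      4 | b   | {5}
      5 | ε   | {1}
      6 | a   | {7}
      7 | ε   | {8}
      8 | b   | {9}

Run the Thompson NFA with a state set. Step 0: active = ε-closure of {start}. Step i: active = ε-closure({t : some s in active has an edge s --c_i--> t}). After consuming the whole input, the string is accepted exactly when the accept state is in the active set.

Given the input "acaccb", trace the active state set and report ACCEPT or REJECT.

start: ε-closure({0}) = {0,2,4}
'a' @ 1: {}  — dead — no transitions
rest 'caccb' ignored (set empty)
after full input: {}  (accept=9 not in)

Answer: REJECT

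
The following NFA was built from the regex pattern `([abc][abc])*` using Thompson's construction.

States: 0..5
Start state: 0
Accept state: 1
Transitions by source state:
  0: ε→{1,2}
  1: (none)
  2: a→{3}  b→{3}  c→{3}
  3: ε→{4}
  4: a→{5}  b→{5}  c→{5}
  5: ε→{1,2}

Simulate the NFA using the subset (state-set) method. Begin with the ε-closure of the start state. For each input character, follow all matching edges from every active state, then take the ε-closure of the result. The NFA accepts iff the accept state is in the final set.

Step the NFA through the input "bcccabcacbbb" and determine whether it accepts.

Answer: ACCEPT

Derivation:
S₀ = ε-closure({0}) = {0,1,2}
'b' @ 1: {3,4}
'c' @ 2: {1,2,5}  (accept∈set)
'c' @ 3: {3,4}
'c' @ 4: {1,2,5}  (accept∈set)
'a' @ 5: {3,4}
'b' @ 6: {1,2,5}  (accept∈set)
'c' @ 7: {3,4}
'a' @ 8: {1,2,5}  (accept∈set)
'c' @ 9: {3,4}
'b' @ 10: {1,2,5}  (accept∈set)
'b' @ 11: {3,4}
'b' @ 12: {1,2,5}  (accept∈set)
final: {1,2,5}; accept 1 in set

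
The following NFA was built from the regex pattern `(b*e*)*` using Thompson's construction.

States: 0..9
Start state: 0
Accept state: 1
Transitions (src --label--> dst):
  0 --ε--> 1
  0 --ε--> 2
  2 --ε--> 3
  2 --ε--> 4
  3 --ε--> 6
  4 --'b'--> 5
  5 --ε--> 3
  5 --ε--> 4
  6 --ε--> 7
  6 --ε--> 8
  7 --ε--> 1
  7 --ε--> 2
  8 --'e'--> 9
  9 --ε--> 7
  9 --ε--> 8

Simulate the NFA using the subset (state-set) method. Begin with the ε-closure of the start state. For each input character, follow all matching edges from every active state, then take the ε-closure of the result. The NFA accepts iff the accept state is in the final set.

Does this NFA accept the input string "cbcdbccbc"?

initial (ε-close {0}): {0,1,2,3,4,6,7,8}
'c' @ 1: {}  — state set empty
rest 'bcdbccbc' ignored (set empty)
final: {}; accept 1 not in set

Answer: REJECT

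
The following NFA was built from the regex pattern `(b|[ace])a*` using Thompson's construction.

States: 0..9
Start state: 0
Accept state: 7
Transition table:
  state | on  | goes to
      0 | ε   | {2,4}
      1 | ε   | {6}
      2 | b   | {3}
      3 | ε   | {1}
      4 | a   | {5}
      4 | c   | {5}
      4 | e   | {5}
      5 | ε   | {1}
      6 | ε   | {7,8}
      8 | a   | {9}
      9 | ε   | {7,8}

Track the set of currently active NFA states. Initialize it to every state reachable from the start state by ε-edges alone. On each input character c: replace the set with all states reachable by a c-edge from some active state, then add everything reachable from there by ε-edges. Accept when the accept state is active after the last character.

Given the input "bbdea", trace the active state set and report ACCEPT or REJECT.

Answer: REJECT

Derivation:
S₀ = ε-closure({0}) = {0,2,4}
'b' @ 1: {1,3,6,7,8}  (accept∈set)
'b' @ 2: {}  — no active states
rest 'dea' ignored (set empty)
final: {}; accept 7 not in set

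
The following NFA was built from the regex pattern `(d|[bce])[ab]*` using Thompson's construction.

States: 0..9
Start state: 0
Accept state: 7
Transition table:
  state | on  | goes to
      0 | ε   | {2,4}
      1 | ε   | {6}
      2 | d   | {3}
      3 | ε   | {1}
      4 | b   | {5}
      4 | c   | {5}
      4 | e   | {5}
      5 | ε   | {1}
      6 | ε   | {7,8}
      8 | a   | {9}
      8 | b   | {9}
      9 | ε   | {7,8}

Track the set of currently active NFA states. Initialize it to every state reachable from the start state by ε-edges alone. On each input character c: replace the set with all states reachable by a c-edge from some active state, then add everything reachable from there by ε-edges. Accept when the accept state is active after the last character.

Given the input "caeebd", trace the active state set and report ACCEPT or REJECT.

S₀ = ε-closure({0}) = {0,2,4}
'c' @ 1: {1,5,6,7,8}  (accept∈set)
'a' @ 2: {7,8,9}  (accept∈set)
'e' @ 3: {}  — no active states
rest 'ebd' ignored (set empty)
final: {}; accept 7 not in set

Answer: REJECT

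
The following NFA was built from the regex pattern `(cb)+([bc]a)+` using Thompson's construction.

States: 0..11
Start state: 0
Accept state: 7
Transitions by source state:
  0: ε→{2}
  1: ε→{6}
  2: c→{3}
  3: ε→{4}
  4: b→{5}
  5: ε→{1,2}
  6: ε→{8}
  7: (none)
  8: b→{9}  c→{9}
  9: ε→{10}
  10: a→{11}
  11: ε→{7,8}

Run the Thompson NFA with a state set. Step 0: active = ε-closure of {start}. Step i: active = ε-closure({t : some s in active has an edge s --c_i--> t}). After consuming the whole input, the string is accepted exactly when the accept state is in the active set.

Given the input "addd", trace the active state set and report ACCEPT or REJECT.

Answer: REJECT

Trace:
S₀ = ε-closure({0}) = {0,2}
'a' @ 1: {}  — state set empty
rest 'ddd' ignored (set empty)
end set {} — state 7 not in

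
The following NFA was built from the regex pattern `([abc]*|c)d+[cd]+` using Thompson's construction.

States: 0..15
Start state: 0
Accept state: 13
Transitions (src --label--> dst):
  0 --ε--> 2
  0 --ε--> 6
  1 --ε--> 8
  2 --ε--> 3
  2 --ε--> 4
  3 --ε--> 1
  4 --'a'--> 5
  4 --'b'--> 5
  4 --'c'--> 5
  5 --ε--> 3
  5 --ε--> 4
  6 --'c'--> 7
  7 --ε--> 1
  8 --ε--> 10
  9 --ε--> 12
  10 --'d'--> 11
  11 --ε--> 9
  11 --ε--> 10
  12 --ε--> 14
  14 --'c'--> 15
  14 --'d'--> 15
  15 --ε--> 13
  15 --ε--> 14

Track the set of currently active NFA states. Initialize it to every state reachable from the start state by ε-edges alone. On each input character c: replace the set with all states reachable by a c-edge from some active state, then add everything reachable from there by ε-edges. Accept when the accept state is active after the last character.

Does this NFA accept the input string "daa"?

start: ε-closure({0}) = {0,1,2,3,4,6,8,10}
'd' @ 1: {9,10,11,12,14}
'a' @ 2: {}  — state set empty
rest 'a' ignored (set empty)
final: {}; accept 13 not in set

Answer: REJECT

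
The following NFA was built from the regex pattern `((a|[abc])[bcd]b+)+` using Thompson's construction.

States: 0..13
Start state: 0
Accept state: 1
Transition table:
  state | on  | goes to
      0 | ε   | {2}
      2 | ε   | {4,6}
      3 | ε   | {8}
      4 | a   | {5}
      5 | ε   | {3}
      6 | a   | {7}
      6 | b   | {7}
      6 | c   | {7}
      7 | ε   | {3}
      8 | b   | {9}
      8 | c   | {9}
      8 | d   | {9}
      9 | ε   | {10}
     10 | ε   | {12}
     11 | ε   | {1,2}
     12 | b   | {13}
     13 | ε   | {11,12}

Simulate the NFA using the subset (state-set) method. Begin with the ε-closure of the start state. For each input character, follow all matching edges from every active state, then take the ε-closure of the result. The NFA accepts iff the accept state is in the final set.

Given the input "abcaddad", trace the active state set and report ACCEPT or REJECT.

S₀ = ε-closure({0}) = {0,2,4,6}
'a' @ 1: {3,5,7,8}
'b' @ 2: {9,10,12}
'c' @ 3: {}  — no active states
rest 'addad' ignored (set empty)
after full input: {}  (accept=1 not in)

Answer: REJECT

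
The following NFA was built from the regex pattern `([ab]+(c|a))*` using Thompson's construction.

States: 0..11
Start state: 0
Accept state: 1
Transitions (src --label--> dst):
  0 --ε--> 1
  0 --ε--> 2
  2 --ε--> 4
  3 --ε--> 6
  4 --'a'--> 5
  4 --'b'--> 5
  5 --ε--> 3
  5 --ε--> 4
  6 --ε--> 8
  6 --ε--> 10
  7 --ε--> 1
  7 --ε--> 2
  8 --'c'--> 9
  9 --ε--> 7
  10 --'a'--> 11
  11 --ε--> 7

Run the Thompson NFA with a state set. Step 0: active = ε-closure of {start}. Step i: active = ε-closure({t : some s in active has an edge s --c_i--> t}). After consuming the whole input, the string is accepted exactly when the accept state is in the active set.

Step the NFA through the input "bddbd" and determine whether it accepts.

Answer: REJECT

Steps:
initial (ε-close {0}): {0,1,2,4}
'b' @ 1: {3,4,5,6,8,10}
'd' @ 2: {}  — dead — no transitions
rest 'dbd' ignored (set empty)
final: {}; accept 1 not in set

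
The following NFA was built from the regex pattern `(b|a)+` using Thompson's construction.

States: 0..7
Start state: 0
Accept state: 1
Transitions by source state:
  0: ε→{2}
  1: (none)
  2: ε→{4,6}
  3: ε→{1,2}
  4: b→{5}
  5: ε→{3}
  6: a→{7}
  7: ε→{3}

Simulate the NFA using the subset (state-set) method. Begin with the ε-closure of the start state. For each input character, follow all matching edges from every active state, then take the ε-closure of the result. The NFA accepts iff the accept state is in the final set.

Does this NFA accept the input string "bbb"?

Answer: ACCEPT

Steps:
S₀ = ε-closure({0}) = {0,2,4,6}
'b' @ 1: {1,2,3,4,5,6}  [accepting]
'b' @ 2: {1,2,3,4,5,6}  [accepting]
'b' @ 3: {1,2,3,4,5,6}  [accepting]
final: {1,2,3,4,5,6}; accept 1 in set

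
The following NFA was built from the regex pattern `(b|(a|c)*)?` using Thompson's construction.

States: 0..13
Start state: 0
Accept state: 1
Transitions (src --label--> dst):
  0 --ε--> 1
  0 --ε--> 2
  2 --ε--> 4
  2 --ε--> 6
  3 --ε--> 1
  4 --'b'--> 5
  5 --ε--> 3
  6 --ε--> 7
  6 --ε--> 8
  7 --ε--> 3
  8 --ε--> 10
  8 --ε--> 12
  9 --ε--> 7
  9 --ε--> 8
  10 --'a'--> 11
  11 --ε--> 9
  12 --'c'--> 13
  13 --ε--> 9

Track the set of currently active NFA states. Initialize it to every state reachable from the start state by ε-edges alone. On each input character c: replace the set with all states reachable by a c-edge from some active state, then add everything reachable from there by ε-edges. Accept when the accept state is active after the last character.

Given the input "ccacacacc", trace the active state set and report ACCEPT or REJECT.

Answer: ACCEPT

Steps:
start: ε-closure({0}) = {0,1,2,3,4,6,7,8,10,12}
'c' @ 1: {1,3,7,8,9,10,12,13}  ✓accept
'c' @ 2: {1,3,7,8,9,10,12,13}  ✓accept
'a' @ 3: {1,3,7,8,9,10,11,12}  ✓accept
'c' @ 4: {1,3,7,8,9,10,12,13}  ✓accept
'a' @ 5: {1,3,7,8,9,10,11,12}  ✓accept
'c' @ 6: {1,3,7,8,9,10,12,13}  ✓accept
'a' @ 7: {1,3,7,8,9,10,11,12}  ✓accept
'c' @ 8: {1,3,7,8,9,10,12,13}  ✓accept
'c' @ 9: {1,3,7,8,9,10,12,13}  ✓accept
end set {1,3,7,8,9,10,12,13} — state 1 in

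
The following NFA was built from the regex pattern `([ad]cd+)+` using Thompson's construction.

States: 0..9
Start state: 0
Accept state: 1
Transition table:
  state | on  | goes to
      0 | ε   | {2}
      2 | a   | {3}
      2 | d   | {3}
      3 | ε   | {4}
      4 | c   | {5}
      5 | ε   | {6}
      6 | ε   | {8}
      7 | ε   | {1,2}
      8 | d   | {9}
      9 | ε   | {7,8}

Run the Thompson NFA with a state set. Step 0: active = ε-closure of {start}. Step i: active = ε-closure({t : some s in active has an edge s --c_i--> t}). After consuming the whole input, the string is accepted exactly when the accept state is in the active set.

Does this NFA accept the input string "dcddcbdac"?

Answer: REJECT

Derivation:
S₀ = ε-closure({0}) = {0,2}
'd' @ 1: {3,4}
'c' @ 2: {5,6,8}
'd' @ 3: {1,2,7,8,9}  ✓accept
'd' @ 4: {1,2,3,4,7,8,9}  ✓accept
'c' @ 5: {5,6,8}
'b' @ 6: {}  — dead — no transitions
rest 'dac' ignored (set empty)
end set {} — state 1 not in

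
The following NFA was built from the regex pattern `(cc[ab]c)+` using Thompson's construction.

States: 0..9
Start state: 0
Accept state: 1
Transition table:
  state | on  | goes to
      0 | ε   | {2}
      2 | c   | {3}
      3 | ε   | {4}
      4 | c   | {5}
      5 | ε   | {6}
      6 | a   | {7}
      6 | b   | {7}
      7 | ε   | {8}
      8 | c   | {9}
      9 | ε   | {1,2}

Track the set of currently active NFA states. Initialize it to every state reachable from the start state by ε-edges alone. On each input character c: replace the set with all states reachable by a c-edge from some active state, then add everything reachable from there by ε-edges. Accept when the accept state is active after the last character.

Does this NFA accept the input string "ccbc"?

Answer: ACCEPT

Trace:
initial (ε-close {0}): {0,2}
'c' @ 1: {3,4}
'c' @ 2: {5,6}
'b' @ 3: {7,8}
'c' @ 4: {1,2,9}  [accepting]
end set {1,2,9} — state 1 in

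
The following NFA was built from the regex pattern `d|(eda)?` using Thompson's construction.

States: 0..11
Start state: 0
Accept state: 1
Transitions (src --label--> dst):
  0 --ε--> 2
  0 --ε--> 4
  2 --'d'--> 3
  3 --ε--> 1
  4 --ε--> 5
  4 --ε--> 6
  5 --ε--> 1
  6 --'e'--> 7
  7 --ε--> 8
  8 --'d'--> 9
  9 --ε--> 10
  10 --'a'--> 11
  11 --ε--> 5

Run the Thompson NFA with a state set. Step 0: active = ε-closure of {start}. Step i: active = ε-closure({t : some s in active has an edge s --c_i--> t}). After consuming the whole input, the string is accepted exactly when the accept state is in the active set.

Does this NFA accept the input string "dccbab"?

S₀ = ε-closure({0}) = {0,1,2,4,5,6}
'd' @ 1: {1,3}  [accepting]
'c' @ 2: {}  — no active states
rest 'cbab' ignored (set empty)
final: {}; accept 1 not in set

Answer: REJECT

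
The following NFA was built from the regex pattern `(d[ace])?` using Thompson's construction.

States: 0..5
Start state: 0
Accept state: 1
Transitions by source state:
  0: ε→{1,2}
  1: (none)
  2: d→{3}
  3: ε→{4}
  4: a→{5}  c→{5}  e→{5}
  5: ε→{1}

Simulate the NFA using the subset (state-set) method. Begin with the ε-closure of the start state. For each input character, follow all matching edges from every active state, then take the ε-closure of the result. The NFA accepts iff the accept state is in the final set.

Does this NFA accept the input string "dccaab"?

Answer: REJECT

Derivation:
initial (ε-close {0}): {0,1,2}
'd' @ 1: {3,4}
'c' @ 2: {1,5}  (accept∈set)
'c' @ 3: {}  — state set empty
rest 'aab' ignored (set empty)
end set {} — state 1 not in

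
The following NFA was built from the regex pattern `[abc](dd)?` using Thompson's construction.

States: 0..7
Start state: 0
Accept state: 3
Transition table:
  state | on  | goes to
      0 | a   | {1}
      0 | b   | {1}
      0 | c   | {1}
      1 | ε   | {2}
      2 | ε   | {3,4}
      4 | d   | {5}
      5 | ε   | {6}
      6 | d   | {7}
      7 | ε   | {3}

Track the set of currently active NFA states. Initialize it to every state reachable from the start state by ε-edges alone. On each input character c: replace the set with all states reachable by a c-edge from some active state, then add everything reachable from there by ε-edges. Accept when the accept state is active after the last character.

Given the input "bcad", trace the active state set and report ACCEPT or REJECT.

Answer: REJECT

Steps:
initial (ε-close {0}): {0}
'b' @ 1: {1,2,3,4}  ✓accept
'c' @ 2: {}  — no active states
rest 'ad' ignored (set empty)
final: {}; accept 3 not in set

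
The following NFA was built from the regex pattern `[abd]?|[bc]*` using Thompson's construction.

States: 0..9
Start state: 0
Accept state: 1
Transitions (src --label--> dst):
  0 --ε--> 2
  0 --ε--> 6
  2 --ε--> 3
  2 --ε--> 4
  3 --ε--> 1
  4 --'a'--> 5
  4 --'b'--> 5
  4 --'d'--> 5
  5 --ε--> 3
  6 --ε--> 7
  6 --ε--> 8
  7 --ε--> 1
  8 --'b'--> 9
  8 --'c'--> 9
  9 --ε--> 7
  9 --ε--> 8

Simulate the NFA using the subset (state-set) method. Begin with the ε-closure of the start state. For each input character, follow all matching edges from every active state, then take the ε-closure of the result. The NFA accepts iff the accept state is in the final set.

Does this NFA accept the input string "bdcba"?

start: ε-closure({0}) = {0,1,2,3,4,6,7,8}
'b' @ 1: {1,3,5,7,8,9}  ✓accept
'd' @ 2: {}  — dead — no transitions
rest 'cba' ignored (set empty)
end set {} — state 1 not in

Answer: REJECT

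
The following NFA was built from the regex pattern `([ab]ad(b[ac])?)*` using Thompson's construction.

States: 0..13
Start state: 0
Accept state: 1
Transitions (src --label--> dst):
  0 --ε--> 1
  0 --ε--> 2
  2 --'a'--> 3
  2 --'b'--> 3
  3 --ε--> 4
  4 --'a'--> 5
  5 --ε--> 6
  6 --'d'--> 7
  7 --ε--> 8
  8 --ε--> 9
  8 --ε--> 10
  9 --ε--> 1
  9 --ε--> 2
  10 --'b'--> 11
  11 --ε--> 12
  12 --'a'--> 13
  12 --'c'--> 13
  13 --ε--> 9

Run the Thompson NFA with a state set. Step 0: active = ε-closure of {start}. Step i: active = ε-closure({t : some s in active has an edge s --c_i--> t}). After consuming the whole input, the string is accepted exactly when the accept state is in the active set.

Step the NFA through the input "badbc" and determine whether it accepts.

Answer: ACCEPT

Derivation:
start: ε-closure({0}) = {0,1,2}
'b' @ 1: {3,4}
'a' @ 2: {5,6}
'd' @ 3: {1,2,7,8,9,10}  ✓accept
'b' @ 4: {3,4,11,12}
'c' @ 5: {1,2,9,13}  ✓accept
after full input: {1,2,9,13}  (accept=1 in)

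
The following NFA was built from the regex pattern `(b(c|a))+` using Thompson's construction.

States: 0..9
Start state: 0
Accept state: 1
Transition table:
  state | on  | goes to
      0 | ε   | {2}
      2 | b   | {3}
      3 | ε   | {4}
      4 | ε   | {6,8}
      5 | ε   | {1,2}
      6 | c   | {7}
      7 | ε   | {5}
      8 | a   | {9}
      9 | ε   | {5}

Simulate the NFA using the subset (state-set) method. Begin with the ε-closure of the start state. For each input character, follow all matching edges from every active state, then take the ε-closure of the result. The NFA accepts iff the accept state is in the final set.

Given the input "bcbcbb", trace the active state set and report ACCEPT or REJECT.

Answer: REJECT

Steps:
start: ε-closure({0}) = {0,2}
'b' @ 1: {3,4,6,8}
'c' @ 2: {1,2,5,7}  ✓accept
'b' @ 3: {3,4,6,8}
'c' @ 4: {1,2,5,7}  ✓accept
'b' @ 5: {3,4,6,8}
'b' @ 6: {}  — no active states
final: {}; accept 1 not in set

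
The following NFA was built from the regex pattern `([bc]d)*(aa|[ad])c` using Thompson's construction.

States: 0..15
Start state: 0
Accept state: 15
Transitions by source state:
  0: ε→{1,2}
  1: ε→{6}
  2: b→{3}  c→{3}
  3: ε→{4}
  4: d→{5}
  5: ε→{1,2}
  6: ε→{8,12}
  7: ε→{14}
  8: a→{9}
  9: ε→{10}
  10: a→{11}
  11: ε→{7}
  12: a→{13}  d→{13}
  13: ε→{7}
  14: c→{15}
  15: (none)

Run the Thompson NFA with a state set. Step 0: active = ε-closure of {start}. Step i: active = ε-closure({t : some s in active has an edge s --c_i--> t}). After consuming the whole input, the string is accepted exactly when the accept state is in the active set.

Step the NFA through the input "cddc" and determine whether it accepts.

initial (ε-close {0}): {0,1,2,6,8,12}
'c' @ 1: {3,4}
'd' @ 2: {1,2,5,6,8,12}
'd' @ 3: {7,13,14}
'c' @ 4: {15}  ✓accept
final: {15}; accept 15 in set

Answer: ACCEPT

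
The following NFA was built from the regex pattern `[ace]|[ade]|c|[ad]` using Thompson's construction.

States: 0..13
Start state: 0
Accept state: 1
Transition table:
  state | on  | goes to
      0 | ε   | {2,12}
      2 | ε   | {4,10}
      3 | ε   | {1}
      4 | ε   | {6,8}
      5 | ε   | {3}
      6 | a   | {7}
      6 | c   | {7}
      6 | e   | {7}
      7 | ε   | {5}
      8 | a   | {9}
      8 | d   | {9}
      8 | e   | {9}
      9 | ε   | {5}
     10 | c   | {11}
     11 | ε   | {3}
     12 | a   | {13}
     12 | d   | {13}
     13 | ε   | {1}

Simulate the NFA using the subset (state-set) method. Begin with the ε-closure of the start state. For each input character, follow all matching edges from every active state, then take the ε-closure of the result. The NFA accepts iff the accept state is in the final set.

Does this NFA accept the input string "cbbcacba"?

Answer: REJECT

Trace:
start: ε-closure({0}) = {0,2,4,6,8,10,12}
'c' @ 1: {1,3,5,7,11}  [accepting]
'b' @ 2: {}  — dead — no transitions
rest 'bcacba' ignored (set empty)
final: {}; accept 1 not in set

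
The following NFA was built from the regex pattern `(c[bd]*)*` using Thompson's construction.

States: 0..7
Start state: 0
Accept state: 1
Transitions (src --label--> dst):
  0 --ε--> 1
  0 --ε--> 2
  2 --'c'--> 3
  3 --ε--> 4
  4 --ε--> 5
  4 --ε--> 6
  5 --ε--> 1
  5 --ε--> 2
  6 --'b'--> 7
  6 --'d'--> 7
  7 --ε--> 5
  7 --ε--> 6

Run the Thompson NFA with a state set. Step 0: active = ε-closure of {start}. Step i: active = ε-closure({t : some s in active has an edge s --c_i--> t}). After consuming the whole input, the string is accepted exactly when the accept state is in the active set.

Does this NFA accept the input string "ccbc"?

start: ε-closure({0}) = {0,1,2}
'c' @ 1: {1,2,3,4,5,6}  [accepting]
'c' @ 2: {1,2,3,4,5,6}  [accepting]
'b' @ 3: {1,2,5,6,7}  [accepting]
'c' @ 4: {1,2,3,4,5,6}  [accepting]
after full input: {1,2,3,4,5,6}  (accept=1 in)

Answer: ACCEPT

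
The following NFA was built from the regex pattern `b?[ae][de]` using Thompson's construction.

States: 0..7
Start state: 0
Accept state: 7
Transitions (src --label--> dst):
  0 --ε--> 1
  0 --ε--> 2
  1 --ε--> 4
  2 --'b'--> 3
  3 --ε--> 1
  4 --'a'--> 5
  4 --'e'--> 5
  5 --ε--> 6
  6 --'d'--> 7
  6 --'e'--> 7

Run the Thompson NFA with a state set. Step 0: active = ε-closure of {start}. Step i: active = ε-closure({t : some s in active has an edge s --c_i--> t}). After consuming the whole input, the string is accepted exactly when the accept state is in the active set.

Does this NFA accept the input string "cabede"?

initial (ε-close {0}): {0,1,2,4}
'c' @ 1: {}  — no active states
rest 'abede' ignored (set empty)
after full input: {}  (accept=7 not in)

Answer: REJECT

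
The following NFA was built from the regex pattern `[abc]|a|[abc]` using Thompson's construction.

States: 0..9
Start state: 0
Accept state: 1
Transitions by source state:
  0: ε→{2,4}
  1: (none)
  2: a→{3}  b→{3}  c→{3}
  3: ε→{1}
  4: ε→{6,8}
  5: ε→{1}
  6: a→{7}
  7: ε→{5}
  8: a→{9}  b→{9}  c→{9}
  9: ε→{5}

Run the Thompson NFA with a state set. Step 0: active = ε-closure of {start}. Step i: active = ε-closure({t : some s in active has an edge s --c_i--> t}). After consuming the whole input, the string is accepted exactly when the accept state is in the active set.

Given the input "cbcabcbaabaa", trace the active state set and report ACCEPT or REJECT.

Answer: REJECT

Steps:
S₀ = ε-closure({0}) = {0,2,4,6,8}
'c' @ 1: {1,3,5,9}  ✓accept
'b' @ 2: {}  — dead — no transitions
rest 'cabcbaabaa' ignored (set empty)
end set {} — state 1 not in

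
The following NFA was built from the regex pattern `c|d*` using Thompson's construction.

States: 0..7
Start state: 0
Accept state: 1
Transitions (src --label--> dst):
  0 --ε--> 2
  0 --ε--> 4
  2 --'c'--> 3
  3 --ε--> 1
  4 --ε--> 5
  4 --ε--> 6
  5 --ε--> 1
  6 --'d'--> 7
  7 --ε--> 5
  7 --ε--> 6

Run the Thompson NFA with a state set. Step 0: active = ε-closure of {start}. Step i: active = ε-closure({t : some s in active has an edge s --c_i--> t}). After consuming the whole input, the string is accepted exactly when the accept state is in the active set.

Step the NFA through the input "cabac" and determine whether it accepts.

Answer: REJECT

Trace:
S₀ = ε-closure({0}) = {0,1,2,4,5,6}
'c' @ 1: {1,3}  (accept∈set)
'a' @ 2: {}  — dead — no transitions
rest 'bac' ignored (set empty)
end set {} — state 1 not in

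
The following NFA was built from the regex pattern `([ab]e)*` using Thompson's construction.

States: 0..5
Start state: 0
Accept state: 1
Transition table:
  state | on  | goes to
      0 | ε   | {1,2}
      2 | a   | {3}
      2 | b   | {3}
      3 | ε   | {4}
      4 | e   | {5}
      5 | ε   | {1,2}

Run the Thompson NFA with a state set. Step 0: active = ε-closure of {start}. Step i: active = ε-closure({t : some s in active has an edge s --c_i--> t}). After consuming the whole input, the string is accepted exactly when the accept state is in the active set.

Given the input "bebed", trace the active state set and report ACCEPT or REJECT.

Answer: REJECT

Steps:
initial (ε-close {0}): {0,1,2}
'b' @ 1: {3,4}
'e' @ 2: {1,2,5}  [accepting]
'b' @ 3: {3,4}
'e' @ 4: {1,2,5}  [accepting]
'd' @ 5: {}  — no active states
after full input: {}  (accept=1 not in)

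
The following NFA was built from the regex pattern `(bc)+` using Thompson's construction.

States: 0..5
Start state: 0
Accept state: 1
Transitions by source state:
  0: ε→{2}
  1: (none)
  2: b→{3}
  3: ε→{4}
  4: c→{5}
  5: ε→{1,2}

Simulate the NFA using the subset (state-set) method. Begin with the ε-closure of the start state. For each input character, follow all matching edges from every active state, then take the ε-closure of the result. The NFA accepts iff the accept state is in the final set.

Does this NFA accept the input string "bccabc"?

Answer: REJECT

Steps:
initial (ε-close {0}): {0,2}
'b' @ 1: {3,4}
'c' @ 2: {1,2,5}  [accepting]
'c' @ 3: {}  — state set empty
rest 'abc' ignored (set empty)
final: {}; accept 1 not in set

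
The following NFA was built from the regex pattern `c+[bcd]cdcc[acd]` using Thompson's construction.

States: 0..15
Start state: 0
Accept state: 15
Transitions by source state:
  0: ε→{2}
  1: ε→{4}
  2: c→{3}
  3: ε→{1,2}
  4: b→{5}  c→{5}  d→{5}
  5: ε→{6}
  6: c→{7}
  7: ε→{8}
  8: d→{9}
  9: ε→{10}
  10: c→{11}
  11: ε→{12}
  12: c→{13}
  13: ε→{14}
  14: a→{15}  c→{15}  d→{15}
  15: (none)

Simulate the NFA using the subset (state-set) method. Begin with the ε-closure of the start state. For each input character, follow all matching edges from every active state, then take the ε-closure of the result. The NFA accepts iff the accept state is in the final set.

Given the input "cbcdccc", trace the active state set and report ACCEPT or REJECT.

Answer: ACCEPT

Derivation:
S₀ = ε-closure({0}) = {0,2}
'c' @ 1: {1,2,3,4}
'b' @ 2: {5,6}
'c' @ 3: {7,8}
'd' @ 4: {9,10}
'c' @ 5: {11,12}
'c' @ 6: {13,14}
'c' @ 7: {15}  (accept∈set)
final: {15}; accept 15 in set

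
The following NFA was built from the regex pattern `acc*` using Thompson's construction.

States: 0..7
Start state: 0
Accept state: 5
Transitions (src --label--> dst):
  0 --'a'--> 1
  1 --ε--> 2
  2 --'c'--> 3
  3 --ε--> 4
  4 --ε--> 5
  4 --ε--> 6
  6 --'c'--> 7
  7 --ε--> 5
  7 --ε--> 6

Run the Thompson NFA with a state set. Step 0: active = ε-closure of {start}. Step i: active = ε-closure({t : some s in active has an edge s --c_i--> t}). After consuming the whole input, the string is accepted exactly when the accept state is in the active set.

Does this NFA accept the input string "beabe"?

initial (ε-close {0}): {0}
'b' @ 1: {}  — dead — no transitions
rest 'eabe' ignored (set empty)
final: {}; accept 5 not in set

Answer: REJECT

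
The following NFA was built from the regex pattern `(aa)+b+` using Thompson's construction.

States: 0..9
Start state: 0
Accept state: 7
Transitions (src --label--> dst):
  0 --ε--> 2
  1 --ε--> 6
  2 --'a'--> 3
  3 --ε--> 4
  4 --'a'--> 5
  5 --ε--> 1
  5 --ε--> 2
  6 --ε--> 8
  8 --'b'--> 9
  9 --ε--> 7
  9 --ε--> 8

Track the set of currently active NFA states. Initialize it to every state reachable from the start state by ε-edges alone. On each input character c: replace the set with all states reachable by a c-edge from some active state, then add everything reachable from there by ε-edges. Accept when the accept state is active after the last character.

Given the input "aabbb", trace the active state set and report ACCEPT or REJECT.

Answer: ACCEPT

Steps:
start: ε-closure({0}) = {0,2}
'a' @ 1: {3,4}
'a' @ 2: {1,2,5,6,8}
'b' @ 3: {7,8,9}  [accepting]
'b' @ 4: {7,8,9}  [accepting]
'b' @ 5: {7,8,9}  [accepting]
after full input: {7,8,9}  (accept=7 in)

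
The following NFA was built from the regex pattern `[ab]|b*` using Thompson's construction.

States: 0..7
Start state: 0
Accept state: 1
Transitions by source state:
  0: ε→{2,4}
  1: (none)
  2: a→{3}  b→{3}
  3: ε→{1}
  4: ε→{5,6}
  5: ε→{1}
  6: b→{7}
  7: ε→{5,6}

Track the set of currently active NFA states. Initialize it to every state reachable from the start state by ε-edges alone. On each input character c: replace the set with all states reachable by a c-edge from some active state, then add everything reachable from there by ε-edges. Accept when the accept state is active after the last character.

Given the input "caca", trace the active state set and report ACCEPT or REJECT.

initial (ε-close {0}): {0,1,2,4,5,6}
'c' @ 1: {}  — state set empty
rest 'aca' ignored (set empty)
final: {}; accept 1 not in set

Answer: REJECT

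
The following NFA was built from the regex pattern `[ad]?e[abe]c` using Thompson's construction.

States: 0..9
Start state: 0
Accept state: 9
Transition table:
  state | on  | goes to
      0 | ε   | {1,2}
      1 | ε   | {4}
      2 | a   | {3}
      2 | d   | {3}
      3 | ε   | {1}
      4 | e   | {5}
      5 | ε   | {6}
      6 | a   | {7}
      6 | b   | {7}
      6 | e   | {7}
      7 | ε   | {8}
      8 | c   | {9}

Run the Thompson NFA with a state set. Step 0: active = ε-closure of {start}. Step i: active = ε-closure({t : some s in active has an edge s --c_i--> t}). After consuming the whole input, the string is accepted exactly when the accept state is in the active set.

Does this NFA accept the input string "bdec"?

S₀ = ε-closure({0}) = {0,1,2,4}
'b' @ 1: {}  — no active states
rest 'dec' ignored (set empty)
final: {}; accept 9 not in set

Answer: REJECT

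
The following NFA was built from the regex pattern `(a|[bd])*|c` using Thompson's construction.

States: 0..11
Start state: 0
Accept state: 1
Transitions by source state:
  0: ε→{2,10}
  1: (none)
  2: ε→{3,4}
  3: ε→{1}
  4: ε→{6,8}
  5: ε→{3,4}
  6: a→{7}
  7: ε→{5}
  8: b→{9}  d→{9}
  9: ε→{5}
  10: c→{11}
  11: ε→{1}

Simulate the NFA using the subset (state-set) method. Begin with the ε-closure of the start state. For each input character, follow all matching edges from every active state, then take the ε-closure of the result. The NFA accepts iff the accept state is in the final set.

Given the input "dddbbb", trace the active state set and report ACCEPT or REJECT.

Answer: ACCEPT

Derivation:
initial (ε-close {0}): {0,1,2,3,4,6,8,10}
'd' @ 1: {1,3,4,5,6,8,9}  [accepting]
'd' @ 2: {1,3,4,5,6,8,9}  [accepting]
'd' @ 3: {1,3,4,5,6,8,9}  [accepting]
'b' @ 4: {1,3,4,5,6,8,9}  [accepting]
'b' @ 5: {1,3,4,5,6,8,9}  [accepting]
'b' @ 6: {1,3,4,5,6,8,9}  [accepting]
end set {1,3,4,5,6,8,9} — state 1 in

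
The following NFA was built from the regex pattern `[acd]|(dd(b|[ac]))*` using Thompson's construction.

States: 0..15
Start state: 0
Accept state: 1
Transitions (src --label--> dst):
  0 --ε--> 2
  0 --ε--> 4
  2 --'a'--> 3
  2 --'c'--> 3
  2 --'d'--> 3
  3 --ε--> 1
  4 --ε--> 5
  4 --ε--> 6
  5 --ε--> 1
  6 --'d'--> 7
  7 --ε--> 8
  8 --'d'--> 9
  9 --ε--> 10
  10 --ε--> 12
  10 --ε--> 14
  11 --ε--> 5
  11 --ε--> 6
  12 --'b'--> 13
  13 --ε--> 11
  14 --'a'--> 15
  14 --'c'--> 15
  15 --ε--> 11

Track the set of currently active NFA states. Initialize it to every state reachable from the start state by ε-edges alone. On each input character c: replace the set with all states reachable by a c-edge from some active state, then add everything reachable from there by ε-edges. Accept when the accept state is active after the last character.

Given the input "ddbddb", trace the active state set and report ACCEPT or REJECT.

S₀ = ε-closure({0}) = {0,1,2,4,5,6}
'd' @ 1: {1,3,7,8}  ✓accept
'd' @ 2: {9,10,12,14}
'b' @ 3: {1,5,6,11,13}  ✓accept
'd' @ 4: {7,8}
'd' @ 5: {9,10,12,14}
'b' @ 6: {1,5,6,11,13}  ✓accept
after full input: {1,5,6,11,13}  (accept=1 in)

Answer: ACCEPT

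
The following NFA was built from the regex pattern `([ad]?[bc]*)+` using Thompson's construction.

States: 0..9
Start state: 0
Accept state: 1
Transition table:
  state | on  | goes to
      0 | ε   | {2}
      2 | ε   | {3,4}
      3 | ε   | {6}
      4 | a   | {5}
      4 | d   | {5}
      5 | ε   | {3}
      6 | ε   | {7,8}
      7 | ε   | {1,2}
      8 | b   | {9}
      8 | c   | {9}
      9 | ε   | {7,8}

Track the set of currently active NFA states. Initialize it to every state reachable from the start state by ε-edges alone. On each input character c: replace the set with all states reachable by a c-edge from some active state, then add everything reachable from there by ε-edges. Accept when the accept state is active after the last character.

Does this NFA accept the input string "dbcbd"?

Answer: ACCEPT

Trace:
start: ε-closure({0}) = {0,1,2,3,4,6,7,8}
'd' @ 1: {1,2,3,4,5,6,7,8}  (accept∈set)
'b' @ 2: {1,2,3,4,6,7,8,9}  (accept∈set)
'c' @ 3: {1,2,3,4,6,7,8,9}  (accept∈set)
'b' @ 4: {1,2,3,4,6,7,8,9}  (accept∈set)
'd' @ 5: {1,2,3,4,5,6,7,8}  (accept∈set)
final: {1,2,3,4,5,6,7,8}; accept 1 in set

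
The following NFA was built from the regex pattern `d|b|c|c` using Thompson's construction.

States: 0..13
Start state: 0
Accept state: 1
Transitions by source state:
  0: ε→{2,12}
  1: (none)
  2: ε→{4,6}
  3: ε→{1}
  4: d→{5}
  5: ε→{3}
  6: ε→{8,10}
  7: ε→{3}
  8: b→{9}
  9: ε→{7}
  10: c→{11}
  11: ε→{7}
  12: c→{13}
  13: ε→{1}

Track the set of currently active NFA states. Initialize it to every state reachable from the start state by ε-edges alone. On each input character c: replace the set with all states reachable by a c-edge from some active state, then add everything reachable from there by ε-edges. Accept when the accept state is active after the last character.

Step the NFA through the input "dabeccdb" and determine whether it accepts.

initial (ε-close {0}): {0,2,4,6,8,10,12}
'd' @ 1: {1,3,5}  ✓accept
'a' @ 2: {}  — dead — no transitions
rest 'beccdb' ignored (set empty)
end set {} — state 1 not in

Answer: REJECT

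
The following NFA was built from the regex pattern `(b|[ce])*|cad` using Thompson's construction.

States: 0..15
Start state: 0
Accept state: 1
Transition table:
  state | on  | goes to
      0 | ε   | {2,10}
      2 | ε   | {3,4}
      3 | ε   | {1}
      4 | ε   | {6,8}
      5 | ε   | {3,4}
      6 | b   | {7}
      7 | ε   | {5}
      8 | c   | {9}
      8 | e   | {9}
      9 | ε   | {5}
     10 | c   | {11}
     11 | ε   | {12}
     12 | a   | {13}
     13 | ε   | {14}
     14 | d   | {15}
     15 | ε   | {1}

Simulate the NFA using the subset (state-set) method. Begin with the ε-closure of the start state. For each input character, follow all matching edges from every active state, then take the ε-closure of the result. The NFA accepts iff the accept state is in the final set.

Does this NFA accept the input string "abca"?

Answer: REJECT

Steps:
S₀ = ε-closure({0}) = {0,1,2,3,4,6,8,10}
'a' @ 1: {}  — no active states
rest 'bca' ignored (set empty)
final: {}; accept 1 not in set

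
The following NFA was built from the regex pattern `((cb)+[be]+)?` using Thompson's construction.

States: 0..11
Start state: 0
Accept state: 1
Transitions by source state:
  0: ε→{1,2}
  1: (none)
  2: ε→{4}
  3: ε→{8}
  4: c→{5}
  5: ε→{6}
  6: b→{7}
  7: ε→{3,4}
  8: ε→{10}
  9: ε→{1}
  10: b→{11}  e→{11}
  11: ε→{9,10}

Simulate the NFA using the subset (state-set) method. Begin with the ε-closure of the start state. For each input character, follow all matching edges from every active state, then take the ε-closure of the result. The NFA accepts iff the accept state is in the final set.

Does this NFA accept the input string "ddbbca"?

Answer: REJECT

Derivation:
start: ε-closure({0}) = {0,1,2,4}
'd' @ 1: {}  — dead — no transitions
rest 'dbbca' ignored (set empty)
after full input: {}  (accept=1 not in)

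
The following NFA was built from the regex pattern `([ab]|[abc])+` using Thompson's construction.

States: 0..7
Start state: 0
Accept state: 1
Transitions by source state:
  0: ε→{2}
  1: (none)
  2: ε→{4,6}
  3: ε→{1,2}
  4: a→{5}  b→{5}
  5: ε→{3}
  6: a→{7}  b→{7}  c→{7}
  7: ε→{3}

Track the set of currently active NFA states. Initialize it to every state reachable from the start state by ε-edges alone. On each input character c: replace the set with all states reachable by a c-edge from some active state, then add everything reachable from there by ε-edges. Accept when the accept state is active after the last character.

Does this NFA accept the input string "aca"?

S₀ = ε-closure({0}) = {0,2,4,6}
'a' @ 1: {1,2,3,4,5,6,7}  [accepting]
'c' @ 2: {1,2,3,4,6,7}  [accepting]
'a' @ 3: {1,2,3,4,5,6,7}  [accepting]
final: {1,2,3,4,5,6,7}; accept 1 in set

Answer: ACCEPT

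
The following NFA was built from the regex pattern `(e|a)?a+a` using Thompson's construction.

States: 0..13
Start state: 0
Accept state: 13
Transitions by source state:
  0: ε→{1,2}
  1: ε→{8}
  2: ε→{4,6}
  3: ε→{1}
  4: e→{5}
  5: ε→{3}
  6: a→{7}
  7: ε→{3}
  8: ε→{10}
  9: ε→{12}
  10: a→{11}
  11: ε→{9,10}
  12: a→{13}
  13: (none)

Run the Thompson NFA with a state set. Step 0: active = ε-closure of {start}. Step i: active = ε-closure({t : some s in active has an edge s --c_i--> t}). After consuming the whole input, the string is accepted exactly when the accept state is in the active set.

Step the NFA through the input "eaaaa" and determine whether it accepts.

S₀ = ε-closure({0}) = {0,1,2,4,6,8,10}
'e' @ 1: {1,3,5,8,10}
'a' @ 2: {9,10,11,12}
'a' @ 3: {9,10,11,12,13}  (accept∈set)
'a' @ 4: {9,10,11,12,13}  (accept∈set)
'a' @ 5: {9,10,11,12,13}  (accept∈set)
final: {9,10,11,12,13}; accept 13 in set

Answer: ACCEPT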